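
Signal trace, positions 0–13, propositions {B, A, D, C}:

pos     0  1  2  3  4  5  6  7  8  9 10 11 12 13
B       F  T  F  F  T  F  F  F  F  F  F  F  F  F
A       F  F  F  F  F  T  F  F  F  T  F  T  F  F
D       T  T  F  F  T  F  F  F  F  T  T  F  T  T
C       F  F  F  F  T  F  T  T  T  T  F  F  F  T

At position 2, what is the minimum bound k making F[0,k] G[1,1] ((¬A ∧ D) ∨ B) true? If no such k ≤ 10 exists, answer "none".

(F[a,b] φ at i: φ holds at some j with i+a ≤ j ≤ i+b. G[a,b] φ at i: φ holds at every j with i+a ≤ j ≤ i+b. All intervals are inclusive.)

Scan j = 2,3,… for G[1,1] ((¬A ∧ D) ∨ B):
  j=2: fails
  j=3: holds
First hit at j=3, so smallest k = 3-2 = 1.

1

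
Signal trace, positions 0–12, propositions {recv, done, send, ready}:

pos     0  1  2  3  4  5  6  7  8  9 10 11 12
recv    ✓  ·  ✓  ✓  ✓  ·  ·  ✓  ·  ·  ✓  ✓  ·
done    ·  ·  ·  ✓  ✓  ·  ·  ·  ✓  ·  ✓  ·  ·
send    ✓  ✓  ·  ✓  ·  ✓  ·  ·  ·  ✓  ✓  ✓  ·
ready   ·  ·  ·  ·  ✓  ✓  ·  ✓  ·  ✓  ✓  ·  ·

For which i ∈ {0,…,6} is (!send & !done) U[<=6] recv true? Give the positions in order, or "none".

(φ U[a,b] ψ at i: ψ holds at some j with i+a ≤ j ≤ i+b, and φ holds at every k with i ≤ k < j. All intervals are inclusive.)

Evaluate at each i in [0,6]:
  i=0: ✓ (rhs at j=0)
  i=1: ✗ (lhs fails at k=1 before rhs at j=2)
  i=2: ✓ (rhs at j=2)
  i=3: ✓ (rhs at j=3)
  i=4: ✓ (rhs at j=4)
  i=5: ✗ (lhs fails at k=5 before rhs at j=7)
  i=6: ✓ (rhs at j=7; lhs holds on [6,6])

0, 2, 3, 4, 6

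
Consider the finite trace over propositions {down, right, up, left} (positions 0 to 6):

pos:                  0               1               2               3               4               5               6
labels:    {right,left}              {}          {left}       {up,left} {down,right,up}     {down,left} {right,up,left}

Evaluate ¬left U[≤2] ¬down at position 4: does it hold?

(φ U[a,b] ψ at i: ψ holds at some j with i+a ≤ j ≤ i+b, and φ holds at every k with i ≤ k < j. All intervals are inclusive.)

No

Need some j in [4,6] with ¬down, and ¬left at every k in [4,j-1].
  j=4: ¬down false.
  j=5: ¬down false.
  j=6: ¬down holds, but ¬left fails at k=5 → not this j.
No j in the window works → until fails.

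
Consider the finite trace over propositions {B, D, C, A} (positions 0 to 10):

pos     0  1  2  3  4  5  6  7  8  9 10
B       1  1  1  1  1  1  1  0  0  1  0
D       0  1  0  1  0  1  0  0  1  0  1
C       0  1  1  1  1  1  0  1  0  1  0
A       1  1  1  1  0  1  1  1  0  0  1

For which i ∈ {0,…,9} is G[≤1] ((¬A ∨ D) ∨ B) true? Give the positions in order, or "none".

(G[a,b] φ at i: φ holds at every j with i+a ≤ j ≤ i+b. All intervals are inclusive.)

Evaluate at each i in [0,9]:
  i=0: ✓ (all of [0,1])
  i=1: ✓ (all of [1,2])
  i=2: ✓ (all of [2,3])
  i=3: ✓ (all of [3,4])
  i=4: ✓ (all of [4,5])
  i=5: ✓ (all of [5,6])
  i=6: ✗ (fails at j=7)
  i=7: ✗ (fails at j=7)
  i=8: ✓ (all of [8,9])
  i=9: ✓ (all of [9,10])

0, 1, 2, 3, 4, 5, 8, 9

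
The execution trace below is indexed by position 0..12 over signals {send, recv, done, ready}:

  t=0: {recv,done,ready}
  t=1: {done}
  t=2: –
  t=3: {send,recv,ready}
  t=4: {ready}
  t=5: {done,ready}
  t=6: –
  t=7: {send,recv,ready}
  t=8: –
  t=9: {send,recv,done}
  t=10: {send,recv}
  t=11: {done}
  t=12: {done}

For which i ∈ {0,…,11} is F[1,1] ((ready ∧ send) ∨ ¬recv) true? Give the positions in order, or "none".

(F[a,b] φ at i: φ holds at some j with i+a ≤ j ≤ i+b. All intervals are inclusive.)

0, 1, 2, 3, 4, 5, 6, 7, 10, 11

Evaluate at each i in [0,11]:
  i=0: ✓ (witness j=1)
  i=1: ✓ (witness j=2)
  i=2: ✓ (witness j=3)
  i=3: ✓ (witness j=4)
  i=4: ✓ (witness j=5)
  i=5: ✓ (witness j=6)
  i=6: ✓ (witness j=7)
  i=7: ✓ (witness j=8)
  i=8: ✗ (none in [9,9])
  i=9: ✗ (none in [10,10])
  i=10: ✓ (witness j=11)
  i=11: ✓ (witness j=12)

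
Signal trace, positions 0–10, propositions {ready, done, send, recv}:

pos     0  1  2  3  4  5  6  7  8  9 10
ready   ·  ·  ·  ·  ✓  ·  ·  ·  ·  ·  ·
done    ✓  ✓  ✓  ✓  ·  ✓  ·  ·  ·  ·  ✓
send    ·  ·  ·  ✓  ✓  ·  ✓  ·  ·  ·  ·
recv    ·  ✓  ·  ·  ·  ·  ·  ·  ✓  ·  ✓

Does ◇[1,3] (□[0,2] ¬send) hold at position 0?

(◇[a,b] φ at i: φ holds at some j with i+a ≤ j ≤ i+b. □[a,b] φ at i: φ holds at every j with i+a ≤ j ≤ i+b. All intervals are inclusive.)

No

Check □[0,2] ¬send at each j in [1,3]:
  j=1: fails at 3
  j=2: fails at 3
  j=3: fails at 3
No position in the window satisfies it → formula fails.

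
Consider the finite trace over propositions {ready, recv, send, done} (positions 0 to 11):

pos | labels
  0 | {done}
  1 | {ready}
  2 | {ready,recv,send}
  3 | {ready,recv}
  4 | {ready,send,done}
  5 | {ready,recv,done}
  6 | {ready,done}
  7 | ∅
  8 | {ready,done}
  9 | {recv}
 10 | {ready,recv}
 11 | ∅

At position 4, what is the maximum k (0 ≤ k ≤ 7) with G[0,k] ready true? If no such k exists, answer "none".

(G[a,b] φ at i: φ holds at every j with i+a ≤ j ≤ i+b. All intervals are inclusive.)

ready must hold from j=4 onward; find where it first fails.
  j=4: holds
  j=5: holds
  j=6: holds
  j=7: fails
Holds on [4,6], so largest k = 2.

2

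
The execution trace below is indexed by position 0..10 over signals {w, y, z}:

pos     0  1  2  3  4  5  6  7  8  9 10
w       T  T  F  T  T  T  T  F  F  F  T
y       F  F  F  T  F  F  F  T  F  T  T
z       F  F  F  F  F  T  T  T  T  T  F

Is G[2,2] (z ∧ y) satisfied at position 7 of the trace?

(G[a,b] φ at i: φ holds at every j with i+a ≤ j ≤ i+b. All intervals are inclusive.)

True

Check (z ∧ y) at every j in [9,9]:
  j=9: true
All positions satisfy it → formula holds.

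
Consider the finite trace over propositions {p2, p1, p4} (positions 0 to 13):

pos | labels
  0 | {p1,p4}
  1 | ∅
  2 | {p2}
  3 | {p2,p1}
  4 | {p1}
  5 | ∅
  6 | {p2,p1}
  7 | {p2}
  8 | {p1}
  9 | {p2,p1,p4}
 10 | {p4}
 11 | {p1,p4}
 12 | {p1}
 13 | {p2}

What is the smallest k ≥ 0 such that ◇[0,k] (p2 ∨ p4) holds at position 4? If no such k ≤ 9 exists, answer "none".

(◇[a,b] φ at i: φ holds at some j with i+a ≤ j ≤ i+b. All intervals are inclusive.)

2

Scan j = 4,5,… for (p2 ∨ p4):
  j=4: fails
  j=5: fails
  j=6: holds
First hit at j=6, so smallest k = 6-4 = 2.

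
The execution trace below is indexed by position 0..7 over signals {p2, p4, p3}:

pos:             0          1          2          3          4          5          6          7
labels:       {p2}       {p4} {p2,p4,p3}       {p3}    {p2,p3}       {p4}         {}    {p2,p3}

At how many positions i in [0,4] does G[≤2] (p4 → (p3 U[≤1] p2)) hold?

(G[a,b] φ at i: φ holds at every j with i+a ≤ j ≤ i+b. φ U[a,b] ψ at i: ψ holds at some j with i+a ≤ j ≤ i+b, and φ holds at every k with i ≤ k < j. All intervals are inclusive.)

1

Evaluate at each i in [0,4]:
  i=0: ✗ (fails at j=1)
  i=1: ✗ (fails at j=1)
  i=2: ✓ (all of [2,4])
  i=3: ✗ (fails at j=5)
  i=4: ✗ (fails at j=5)
Positions where it holds: {2} → 1.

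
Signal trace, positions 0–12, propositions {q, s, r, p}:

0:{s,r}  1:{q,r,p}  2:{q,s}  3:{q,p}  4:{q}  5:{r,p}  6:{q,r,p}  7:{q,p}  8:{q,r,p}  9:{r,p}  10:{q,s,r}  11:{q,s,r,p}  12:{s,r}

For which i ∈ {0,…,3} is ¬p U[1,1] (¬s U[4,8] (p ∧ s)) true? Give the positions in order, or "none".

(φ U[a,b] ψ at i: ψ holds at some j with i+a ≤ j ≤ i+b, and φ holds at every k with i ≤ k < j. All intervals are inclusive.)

none

Evaluate at each i in [0,3]:
  i=0: ✗ (no rhs in [1,1])
  i=1: ✗ (no rhs in [2,2])
  i=2: ✗ (no rhs in [3,3])
  i=3: ✗ (no rhs in [4,4])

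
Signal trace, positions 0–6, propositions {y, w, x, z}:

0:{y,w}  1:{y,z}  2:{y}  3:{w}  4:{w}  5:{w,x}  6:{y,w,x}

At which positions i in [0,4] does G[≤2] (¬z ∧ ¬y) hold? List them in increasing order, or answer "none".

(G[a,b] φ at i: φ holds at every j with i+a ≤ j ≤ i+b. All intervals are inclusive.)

Evaluate at each i in [0,4]:
  i=0: ✗ (fails at j=0)
  i=1: ✗ (fails at j=1)
  i=2: ✗ (fails at j=2)
  i=3: ✓ (all of [3,5])
  i=4: ✗ (fails at j=6)

3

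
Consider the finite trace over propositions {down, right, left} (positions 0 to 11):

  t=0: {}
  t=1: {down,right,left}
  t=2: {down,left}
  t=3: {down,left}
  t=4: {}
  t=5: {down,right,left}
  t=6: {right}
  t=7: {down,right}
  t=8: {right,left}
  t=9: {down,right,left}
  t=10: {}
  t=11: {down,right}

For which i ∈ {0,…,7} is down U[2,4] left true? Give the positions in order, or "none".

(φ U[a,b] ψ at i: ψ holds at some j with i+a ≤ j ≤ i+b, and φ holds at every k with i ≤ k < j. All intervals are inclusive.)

1

Evaluate at each i in [0,7]:
  i=0: ✗ (lhs fails at k=0 before rhs at j=2)
  i=1: ✓ (rhs at j=3; lhs holds on [1,2])
  i=2: ✗ (lhs fails at k=4 before rhs at j=5)
  i=3: ✗ (lhs fails at k=4 before rhs at j=5)
  i=4: ✗ (lhs fails at k=4 before rhs at j=8)
  i=5: ✗ (lhs fails at k=6 before rhs at j=8)
  i=6: ✗ (lhs fails at k=6 before rhs at j=8)
  i=7: ✗ (lhs fails at k=8 before rhs at j=9)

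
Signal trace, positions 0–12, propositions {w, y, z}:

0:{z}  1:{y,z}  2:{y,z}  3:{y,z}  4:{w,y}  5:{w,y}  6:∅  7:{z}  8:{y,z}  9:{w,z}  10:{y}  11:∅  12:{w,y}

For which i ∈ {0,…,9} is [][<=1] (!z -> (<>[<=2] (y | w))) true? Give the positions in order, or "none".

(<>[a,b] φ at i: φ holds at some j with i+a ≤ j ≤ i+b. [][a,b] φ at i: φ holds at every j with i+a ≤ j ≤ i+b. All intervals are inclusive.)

Evaluate at each i in [0,9]:
  i=0: ✓ (all of [0,1])
  i=1: ✓ (all of [1,2])
  i=2: ✓ (all of [2,3])
  i=3: ✓ (all of [3,4])
  i=4: ✓ (all of [4,5])
  i=5: ✓ (all of [5,6])
  i=6: ✓ (all of [6,7])
  i=7: ✓ (all of [7,8])
  i=8: ✓ (all of [8,9])
  i=9: ✓ (all of [9,10])

0, 1, 2, 3, 4, 5, 6, 7, 8, 9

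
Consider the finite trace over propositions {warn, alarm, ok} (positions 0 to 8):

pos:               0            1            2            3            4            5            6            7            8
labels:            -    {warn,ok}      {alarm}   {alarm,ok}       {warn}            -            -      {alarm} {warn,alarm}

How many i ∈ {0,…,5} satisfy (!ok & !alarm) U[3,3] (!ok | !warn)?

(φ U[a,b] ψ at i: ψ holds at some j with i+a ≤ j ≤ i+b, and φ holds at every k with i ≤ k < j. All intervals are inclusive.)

1

Evaluate at each i in [0,5]:
  i=0: ✗ (lhs fails at k=1 before rhs at j=3)
  i=1: ✗ (lhs fails at k=1 before rhs at j=4)
  i=2: ✗ (lhs fails at k=2 before rhs at j=5)
  i=3: ✗ (lhs fails at k=3 before rhs at j=6)
  i=4: ✓ (rhs at j=7; lhs holds on [4,6])
  i=5: ✗ (lhs fails at k=7 before rhs at j=8)
Positions where it holds: {4} → 1.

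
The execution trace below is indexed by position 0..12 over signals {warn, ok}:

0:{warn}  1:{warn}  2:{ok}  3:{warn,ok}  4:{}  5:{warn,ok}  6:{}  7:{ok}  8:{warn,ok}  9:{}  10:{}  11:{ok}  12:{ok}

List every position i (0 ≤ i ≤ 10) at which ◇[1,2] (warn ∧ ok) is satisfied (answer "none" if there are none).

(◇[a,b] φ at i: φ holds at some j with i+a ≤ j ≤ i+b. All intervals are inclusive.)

Evaluate at each i in [0,10]:
  i=0: ✗ (none in [1,2])
  i=1: ✓ (witness j=3)
  i=2: ✓ (witness j=3)
  i=3: ✓ (witness j=5)
  i=4: ✓ (witness j=5)
  i=5: ✗ (none in [6,7])
  i=6: ✓ (witness j=8)
  i=7: ✓ (witness j=8)
  i=8: ✗ (none in [9,10])
  i=9: ✗ (none in [10,11])
  i=10: ✗ (none in [11,12])

1, 2, 3, 4, 6, 7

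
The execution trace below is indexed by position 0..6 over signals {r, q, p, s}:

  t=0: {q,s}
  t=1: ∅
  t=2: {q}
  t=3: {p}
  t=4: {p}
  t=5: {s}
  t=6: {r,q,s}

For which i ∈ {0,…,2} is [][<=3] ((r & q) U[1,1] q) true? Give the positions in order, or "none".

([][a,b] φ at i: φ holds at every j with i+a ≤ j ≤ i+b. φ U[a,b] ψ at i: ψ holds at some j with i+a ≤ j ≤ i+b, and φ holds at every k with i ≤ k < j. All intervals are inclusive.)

Evaluate at each i in [0,2]:
  i=0: ✗ (fails at j=0)
  i=1: ✗ (fails at j=1)
  i=2: ✗ (fails at j=2)

none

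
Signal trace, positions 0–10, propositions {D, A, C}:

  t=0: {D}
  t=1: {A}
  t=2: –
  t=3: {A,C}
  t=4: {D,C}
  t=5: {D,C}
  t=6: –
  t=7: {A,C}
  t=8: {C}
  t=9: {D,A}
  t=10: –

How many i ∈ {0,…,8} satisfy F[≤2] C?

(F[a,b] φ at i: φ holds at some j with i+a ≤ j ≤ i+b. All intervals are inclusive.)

8

Evaluate at each i in [0,8]:
  i=0: ✗ (none in [0,2])
  i=1: ✓ (witness j=3)
  i=2: ✓ (witness j=3)
  i=3: ✓ (witness j=3)
  i=4: ✓ (witness j=4)
  i=5: ✓ (witness j=5)
  i=6: ✓ (witness j=7)
  i=7: ✓ (witness j=7)
  i=8: ✓ (witness j=8)
Positions where it holds: {1, 2, 3, 4, 5, 6, 7, 8} → 8.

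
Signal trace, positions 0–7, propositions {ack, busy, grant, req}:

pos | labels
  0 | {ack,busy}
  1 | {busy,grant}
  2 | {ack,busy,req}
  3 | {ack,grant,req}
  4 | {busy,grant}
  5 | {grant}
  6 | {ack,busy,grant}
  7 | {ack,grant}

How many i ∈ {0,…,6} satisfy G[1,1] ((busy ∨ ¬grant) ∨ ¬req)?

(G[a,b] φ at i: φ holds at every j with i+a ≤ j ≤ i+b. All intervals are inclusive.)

6

Evaluate at each i in [0,6]:
  i=0: ✓ (all of [1,1])
  i=1: ✓ (all of [2,2])
  i=2: ✗ (fails at j=3)
  i=3: ✓ (all of [4,4])
  i=4: ✓ (all of [5,5])
  i=5: ✓ (all of [6,6])
  i=6: ✓ (all of [7,7])
Positions where it holds: {0, 1, 3, 4, 5, 6} → 6.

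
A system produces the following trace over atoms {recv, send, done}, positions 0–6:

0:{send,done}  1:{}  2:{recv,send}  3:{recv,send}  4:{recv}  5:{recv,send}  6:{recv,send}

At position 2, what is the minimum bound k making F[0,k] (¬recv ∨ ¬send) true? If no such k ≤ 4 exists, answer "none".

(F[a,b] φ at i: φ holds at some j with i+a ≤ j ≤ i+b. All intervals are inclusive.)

Scan j = 2,3,… for (¬recv ∨ ¬send):
  j=2: fails
  j=3: fails
  j=4: holds
First hit at j=4, so smallest k = 4-2 = 2.

2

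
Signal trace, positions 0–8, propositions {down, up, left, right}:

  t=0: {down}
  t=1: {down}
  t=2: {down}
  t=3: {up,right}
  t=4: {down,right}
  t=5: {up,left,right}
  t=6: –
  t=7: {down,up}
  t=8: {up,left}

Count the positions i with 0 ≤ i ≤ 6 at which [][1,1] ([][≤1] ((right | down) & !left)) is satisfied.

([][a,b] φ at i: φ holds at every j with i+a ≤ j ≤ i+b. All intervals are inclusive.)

Evaluate at each i in [0,6]:
  i=0: ✓ (all of [1,1])
  i=1: ✓ (all of [2,2])
  i=2: ✓ (all of [3,3])
  i=3: ✗ (fails at j=4)
  i=4: ✗ (fails at j=5)
  i=5: ✗ (fails at j=6)
  i=6: ✗ (fails at j=7)
Positions where it holds: {0, 1, 2} → 3.

3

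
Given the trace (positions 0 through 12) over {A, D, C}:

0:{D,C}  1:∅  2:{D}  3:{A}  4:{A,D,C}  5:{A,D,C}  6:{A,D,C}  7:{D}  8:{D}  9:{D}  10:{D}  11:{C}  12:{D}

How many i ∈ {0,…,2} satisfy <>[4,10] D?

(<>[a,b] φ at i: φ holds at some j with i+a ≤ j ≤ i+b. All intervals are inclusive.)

Evaluate at each i in [0,2]:
  i=0: ✓ (witness j=4)
  i=1: ✓ (witness j=5)
  i=2: ✓ (witness j=6)
Positions where it holds: {0, 1, 2} → 3.

3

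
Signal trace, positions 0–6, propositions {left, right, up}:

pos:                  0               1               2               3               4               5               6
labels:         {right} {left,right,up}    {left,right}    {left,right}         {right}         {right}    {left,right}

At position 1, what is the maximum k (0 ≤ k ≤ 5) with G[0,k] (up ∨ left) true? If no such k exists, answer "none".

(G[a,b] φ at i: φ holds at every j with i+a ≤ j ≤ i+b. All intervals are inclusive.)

(up ∨ left) must hold from j=1 onward; find where it first fails.
  j=1: holds
  j=2: holds
  j=3: holds
  j=4: fails
Holds on [1,3], so largest k = 2.

2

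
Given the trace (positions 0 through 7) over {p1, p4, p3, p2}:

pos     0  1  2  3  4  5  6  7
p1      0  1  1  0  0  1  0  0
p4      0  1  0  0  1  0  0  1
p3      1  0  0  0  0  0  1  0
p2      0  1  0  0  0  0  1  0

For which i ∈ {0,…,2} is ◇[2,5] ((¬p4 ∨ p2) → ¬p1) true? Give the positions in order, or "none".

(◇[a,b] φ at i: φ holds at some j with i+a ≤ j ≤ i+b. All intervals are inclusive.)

0, 1, 2

Evaluate at each i in [0,2]:
  i=0: ✓ (witness j=3)
  i=1: ✓ (witness j=3)
  i=2: ✓ (witness j=4)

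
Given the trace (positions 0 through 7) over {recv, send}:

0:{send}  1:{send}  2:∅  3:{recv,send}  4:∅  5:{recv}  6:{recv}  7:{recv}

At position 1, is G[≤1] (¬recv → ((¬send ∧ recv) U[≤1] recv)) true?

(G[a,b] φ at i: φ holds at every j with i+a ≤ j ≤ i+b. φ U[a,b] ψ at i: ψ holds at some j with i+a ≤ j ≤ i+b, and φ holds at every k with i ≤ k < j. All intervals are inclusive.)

Check (¬recv → ((¬send ∧ recv) U[≤1] recv)) at every j in [1,2]:
  j=1: antecedent true; consequent fails → ✗
  j=2: antecedent true; consequent fails → ✗
Fails at j=1 → formula fails.

Does not hold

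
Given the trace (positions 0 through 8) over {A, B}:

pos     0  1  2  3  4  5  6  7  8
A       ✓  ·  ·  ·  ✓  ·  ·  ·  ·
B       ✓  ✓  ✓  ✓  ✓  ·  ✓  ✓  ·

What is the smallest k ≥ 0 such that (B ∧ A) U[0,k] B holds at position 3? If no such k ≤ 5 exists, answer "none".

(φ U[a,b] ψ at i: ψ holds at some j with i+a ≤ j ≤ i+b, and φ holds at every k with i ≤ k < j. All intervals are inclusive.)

0

Need earliest j ≥ 3 with B, and (B ∧ A) at every k in [3,j-1].
  j=3: rhs holds (empty prefix). k = 0.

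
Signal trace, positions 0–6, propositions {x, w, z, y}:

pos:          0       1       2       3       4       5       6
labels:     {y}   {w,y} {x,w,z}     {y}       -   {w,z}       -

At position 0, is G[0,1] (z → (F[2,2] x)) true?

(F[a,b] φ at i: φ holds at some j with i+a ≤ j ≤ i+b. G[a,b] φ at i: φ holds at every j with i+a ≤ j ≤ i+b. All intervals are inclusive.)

Yes

Check (z → (F[2,2] x)) at every j in [0,1]:
  j=0: antecedent false → ✓
  j=1: antecedent false → ✓
All positions satisfy it → formula holds.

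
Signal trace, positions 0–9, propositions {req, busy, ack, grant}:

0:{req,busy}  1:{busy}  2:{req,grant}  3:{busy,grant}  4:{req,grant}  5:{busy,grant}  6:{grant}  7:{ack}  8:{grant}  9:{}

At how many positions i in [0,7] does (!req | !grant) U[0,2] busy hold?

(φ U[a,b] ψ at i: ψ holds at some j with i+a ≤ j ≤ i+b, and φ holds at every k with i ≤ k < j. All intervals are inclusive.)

4

Evaluate at each i in [0,7]:
  i=0: ✓ (rhs at j=0)
  i=1: ✓ (rhs at j=1)
  i=2: ✗ (lhs fails at k=2 before rhs at j=3)
  i=3: ✓ (rhs at j=3)
  i=4: ✗ (lhs fails at k=4 before rhs at j=5)
  i=5: ✓ (rhs at j=5)
  i=6: ✗ (no rhs in [6,8])
  i=7: ✗ (no rhs in [7,9])
Positions where it holds: {0, 1, 3, 5} → 4.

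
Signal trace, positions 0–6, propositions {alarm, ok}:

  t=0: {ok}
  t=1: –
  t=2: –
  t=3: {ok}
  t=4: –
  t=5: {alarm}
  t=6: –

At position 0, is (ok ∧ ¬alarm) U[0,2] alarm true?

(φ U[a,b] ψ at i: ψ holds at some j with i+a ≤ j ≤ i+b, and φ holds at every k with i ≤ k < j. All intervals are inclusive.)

Need some j in [0,2] with alarm, and (ok ∧ ¬alarm) at every k in [0,j-1].
  j=0: alarm false.
  j=1: alarm false.
  j=2: alarm false.
No j in the window works → until fails.

False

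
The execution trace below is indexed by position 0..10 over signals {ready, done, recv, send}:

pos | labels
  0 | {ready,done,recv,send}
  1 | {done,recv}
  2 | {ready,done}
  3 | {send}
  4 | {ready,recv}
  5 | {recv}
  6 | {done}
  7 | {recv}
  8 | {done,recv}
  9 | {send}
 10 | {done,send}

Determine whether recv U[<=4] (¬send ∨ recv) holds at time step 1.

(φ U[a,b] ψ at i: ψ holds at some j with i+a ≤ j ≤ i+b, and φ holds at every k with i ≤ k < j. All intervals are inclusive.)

Need some j in [1,5] with (¬send ∨ recv), and recv at every k in [1,j-1].
  j=1: (¬send ∨ recv) holds; no prefix to check → satisfied.

Holds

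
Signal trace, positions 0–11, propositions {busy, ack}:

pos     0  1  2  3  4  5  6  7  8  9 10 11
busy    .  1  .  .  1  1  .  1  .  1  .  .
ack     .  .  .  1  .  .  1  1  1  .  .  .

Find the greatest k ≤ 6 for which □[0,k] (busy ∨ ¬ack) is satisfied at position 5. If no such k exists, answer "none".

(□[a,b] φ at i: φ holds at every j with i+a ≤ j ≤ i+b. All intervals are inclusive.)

(busy ∨ ¬ack) must hold from j=5 onward; find where it first fails.
  j=5: holds
  j=6: fails
Holds on [5,5], so largest k = 0.

0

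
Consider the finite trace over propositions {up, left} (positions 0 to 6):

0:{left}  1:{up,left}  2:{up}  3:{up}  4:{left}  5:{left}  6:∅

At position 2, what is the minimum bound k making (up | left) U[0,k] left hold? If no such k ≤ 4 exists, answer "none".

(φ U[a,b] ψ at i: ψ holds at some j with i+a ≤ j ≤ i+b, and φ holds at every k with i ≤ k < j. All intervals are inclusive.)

Need earliest j ≥ 2 with left, and (up | left) at every k in [2,j-1].
  j=2: rhs fails.
  j=3: rhs fails.
  j=4: rhs holds; lhs holds on [2,3]. k = 2.

2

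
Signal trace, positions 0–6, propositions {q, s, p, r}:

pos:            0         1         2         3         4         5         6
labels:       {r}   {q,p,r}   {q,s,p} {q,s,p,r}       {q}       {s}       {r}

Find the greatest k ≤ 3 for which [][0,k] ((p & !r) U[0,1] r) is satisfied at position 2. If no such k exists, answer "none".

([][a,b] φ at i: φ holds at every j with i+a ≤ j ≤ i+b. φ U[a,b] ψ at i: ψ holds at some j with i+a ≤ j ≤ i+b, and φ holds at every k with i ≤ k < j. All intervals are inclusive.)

((p & !r) U[0,1] r) must hold from j=2 onward; find where it first fails.
  j=2: holds
  j=3: holds
  j=4: fails
Holds on [2,3], so largest k = 1.

1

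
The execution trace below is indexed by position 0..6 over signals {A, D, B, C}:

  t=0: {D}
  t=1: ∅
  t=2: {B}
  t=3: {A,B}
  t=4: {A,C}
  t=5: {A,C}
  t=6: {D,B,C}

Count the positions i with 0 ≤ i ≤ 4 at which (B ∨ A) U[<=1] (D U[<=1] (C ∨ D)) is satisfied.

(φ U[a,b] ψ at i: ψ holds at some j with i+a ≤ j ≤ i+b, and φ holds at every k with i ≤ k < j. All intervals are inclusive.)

Evaluate at each i in [0,4]:
  i=0: ✓ (rhs at j=0)
  i=1: ✗ (no rhs in [1,2])
  i=2: ✗ (no rhs in [2,3])
  i=3: ✓ (rhs at j=4; lhs holds on [3,3])
  i=4: ✓ (rhs at j=4)
Positions where it holds: {0, 3, 4} → 3.

3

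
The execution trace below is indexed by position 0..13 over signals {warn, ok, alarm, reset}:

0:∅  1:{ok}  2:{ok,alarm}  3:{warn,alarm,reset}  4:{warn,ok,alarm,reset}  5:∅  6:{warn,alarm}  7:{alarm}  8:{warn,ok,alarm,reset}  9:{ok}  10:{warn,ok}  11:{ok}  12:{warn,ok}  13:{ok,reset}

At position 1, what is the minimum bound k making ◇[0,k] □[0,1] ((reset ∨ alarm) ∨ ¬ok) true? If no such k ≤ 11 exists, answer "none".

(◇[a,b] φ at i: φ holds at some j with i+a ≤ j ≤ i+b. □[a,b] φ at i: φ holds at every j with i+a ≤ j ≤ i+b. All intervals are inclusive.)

Scan j = 1,2,… for □[0,1] ((reset ∨ alarm) ∨ ¬ok):
  j=1: fails
  j=2: holds
First hit at j=2, so smallest k = 2-1 = 1.

1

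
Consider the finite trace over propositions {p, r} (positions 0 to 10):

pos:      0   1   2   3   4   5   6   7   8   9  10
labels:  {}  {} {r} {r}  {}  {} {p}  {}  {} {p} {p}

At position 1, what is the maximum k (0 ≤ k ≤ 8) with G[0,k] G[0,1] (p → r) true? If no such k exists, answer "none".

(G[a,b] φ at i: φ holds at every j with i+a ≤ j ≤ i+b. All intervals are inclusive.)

G[0,1] (p → r) must hold from j=1 onward; find where it first fails.
  j=1: holds
  j=2: holds
  j=3: holds
  j=4: holds
  j=5: fails
Holds on [1,4], so largest k = 3.

3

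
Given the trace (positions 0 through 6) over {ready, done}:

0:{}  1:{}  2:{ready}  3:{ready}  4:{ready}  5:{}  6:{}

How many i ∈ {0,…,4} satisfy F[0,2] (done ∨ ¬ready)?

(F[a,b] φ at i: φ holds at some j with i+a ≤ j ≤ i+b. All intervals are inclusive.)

Evaluate at each i in [0,4]:
  i=0: ✓ (witness j=0)
  i=1: ✓ (witness j=1)
  i=2: ✗ (none in [2,4])
  i=3: ✓ (witness j=5)
  i=4: ✓ (witness j=5)
Positions where it holds: {0, 1, 3, 4} → 4.

4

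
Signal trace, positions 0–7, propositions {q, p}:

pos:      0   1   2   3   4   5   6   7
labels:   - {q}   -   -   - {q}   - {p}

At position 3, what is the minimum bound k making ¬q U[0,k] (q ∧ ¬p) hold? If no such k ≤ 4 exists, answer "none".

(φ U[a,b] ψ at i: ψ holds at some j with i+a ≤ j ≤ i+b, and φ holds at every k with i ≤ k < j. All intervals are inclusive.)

2

Need earliest j ≥ 3 with (q ∧ ¬p), and ¬q at every k in [3,j-1].
  j=3: rhs fails.
  j=4: rhs fails.
  j=5: rhs holds; lhs holds on [3,4]. k = 2.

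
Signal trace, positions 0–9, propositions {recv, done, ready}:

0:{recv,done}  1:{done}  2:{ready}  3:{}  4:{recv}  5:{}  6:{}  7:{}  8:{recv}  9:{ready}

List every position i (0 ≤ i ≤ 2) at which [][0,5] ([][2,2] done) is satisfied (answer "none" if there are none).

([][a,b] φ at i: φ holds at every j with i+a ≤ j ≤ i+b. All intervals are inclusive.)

none

Evaluate at each i in [0,2]:
  i=0: ✗ (fails at j=0)
  i=1: ✗ (fails at j=1)
  i=2: ✗ (fails at j=2)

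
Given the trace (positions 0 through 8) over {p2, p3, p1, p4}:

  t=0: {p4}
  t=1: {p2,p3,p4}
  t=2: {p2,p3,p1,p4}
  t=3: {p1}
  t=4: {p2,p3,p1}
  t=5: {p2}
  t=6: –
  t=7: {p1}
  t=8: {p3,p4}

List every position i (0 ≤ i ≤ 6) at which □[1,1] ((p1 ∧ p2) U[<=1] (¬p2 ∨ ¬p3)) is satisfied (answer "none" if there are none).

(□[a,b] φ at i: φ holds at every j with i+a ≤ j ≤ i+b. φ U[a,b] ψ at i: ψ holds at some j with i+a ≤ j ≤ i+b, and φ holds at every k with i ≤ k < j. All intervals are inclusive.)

Evaluate at each i in [0,6]:
  i=0: ✗ (fails at j=1)
  i=1: ✓ (all of [2,2])
  i=2: ✓ (all of [3,3])
  i=3: ✓ (all of [4,4])
  i=4: ✓ (all of [5,5])
  i=5: ✓ (all of [6,6])
  i=6: ✓ (all of [7,7])

1, 2, 3, 4, 5, 6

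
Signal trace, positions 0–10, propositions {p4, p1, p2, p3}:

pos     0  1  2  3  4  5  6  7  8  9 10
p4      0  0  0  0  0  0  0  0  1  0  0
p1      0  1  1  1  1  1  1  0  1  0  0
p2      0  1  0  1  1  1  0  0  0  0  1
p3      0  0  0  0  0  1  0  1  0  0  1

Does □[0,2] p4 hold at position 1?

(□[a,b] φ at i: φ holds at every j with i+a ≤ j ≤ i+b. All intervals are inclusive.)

Check p4 at every j in [1,3]:
  j=1: false
  j=2: false
  j=3: false
Fails at j=1 → formula fails.

Does not hold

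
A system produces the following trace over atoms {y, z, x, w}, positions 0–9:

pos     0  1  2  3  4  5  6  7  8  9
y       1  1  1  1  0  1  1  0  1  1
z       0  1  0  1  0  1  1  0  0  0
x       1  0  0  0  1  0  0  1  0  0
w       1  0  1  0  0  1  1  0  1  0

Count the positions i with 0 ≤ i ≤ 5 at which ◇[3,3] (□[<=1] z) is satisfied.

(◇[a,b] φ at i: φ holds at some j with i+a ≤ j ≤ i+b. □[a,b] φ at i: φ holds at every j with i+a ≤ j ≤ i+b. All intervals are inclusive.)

1

Evaluate at each i in [0,5]:
  i=0: ✗ (none in [3,3])
  i=1: ✗ (none in [4,4])
  i=2: ✓ (witness j=5)
  i=3: ✗ (none in [6,6])
  i=4: ✗ (none in [7,7])
  i=5: ✗ (none in [8,8])
Positions where it holds: {2} → 1.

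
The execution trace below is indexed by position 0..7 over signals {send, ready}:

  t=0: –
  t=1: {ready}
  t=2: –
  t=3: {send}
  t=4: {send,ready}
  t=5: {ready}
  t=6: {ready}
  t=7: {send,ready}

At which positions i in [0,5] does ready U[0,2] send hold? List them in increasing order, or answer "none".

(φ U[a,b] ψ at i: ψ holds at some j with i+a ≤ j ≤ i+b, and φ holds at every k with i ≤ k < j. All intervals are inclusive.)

3, 4, 5

Evaluate at each i in [0,5]:
  i=0: ✗ (no rhs in [0,2])
  i=1: ✗ (lhs fails at k=2 before rhs at j=3)
  i=2: ✗ (lhs fails at k=2 before rhs at j=3)
  i=3: ✓ (rhs at j=3)
  i=4: ✓ (rhs at j=4)
  i=5: ✓ (rhs at j=7; lhs holds on [5,6])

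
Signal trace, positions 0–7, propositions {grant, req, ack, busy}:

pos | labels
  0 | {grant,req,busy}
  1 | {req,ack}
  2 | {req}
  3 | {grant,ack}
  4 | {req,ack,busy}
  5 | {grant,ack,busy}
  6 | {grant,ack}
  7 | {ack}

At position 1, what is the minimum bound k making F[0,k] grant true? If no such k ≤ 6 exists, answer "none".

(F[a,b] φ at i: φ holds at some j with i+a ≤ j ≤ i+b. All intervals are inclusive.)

2

Scan j = 1,2,… for grant:
  j=1: fails
  j=2: fails
  j=3: holds
First hit at j=3, so smallest k = 3-1 = 2.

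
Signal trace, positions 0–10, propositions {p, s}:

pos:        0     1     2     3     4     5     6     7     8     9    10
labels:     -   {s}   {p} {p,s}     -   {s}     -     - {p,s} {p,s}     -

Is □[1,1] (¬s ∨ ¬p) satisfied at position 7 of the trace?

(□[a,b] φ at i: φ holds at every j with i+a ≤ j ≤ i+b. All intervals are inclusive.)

No

Check (¬s ∨ ¬p) at every j in [8,8]:
  j=8: false
Fails at j=8 → formula fails.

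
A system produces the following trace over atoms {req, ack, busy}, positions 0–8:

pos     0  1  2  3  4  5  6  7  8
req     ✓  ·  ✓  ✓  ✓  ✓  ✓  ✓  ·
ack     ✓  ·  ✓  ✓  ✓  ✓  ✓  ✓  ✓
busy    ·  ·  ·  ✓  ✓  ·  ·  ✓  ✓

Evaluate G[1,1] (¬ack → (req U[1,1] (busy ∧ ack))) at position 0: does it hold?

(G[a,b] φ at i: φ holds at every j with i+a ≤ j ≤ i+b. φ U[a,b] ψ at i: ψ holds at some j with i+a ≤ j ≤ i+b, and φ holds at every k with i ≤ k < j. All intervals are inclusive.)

No

Check (¬ack → (req U[1,1] (busy ∧ ack))) at every j in [1,1]:
  j=1: antecedent true; consequent fails → ✗
Fails at j=1 → formula fails.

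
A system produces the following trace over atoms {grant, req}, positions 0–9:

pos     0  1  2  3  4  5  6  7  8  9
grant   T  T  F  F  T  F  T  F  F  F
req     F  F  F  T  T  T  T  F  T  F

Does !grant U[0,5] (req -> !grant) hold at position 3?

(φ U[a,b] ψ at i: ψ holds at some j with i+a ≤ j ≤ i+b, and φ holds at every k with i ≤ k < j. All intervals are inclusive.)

Holds

Need some j in [3,8] with (req -> !grant), and !grant at every k in [3,j-1].
  j=3: (req -> !grant) holds; no prefix to check → satisfied.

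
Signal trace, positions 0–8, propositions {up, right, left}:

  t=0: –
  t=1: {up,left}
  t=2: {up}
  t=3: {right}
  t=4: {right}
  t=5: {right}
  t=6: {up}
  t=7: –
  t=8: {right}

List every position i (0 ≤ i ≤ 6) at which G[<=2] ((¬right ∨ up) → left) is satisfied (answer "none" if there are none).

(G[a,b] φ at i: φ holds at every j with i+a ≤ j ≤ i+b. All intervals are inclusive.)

Evaluate at each i in [0,6]:
  i=0: ✗ (fails at j=0)
  i=1: ✗ (fails at j=2)
  i=2: ✗ (fails at j=2)
  i=3: ✓ (all of [3,5])
  i=4: ✗ (fails at j=6)
  i=5: ✗ (fails at j=6)
  i=6: ✗ (fails at j=6)

3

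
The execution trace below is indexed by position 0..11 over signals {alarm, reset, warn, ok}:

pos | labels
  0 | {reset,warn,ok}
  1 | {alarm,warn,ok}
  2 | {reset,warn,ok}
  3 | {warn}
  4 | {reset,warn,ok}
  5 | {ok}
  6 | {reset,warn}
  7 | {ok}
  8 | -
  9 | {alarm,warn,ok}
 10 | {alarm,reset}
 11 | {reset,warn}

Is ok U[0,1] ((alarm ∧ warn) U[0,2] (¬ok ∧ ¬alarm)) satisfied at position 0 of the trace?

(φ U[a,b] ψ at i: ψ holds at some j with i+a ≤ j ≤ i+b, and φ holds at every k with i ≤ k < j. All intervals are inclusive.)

Need some j in [0,1] with ((alarm ∧ warn) U[0,2] (¬ok ∧ ¬alarm)), and ok at every k in [0,j-1].
  j=0: ((alarm ∧ warn) U[0,2] (¬ok ∧ ¬alarm)) — fails.
  j=1: ((alarm ∧ warn) U[0,2] (¬ok ∧ ¬alarm)) — fails.
No j in the window works → until fails.

False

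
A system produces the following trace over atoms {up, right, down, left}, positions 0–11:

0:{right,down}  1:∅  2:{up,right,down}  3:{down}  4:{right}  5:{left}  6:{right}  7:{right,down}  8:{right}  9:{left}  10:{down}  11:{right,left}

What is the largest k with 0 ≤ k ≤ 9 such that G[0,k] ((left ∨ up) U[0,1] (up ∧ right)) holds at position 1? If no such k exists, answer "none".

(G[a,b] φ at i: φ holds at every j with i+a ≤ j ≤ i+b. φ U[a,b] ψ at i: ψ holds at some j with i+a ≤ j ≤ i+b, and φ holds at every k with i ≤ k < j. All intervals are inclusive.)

none

((left ∨ up) U[0,1] (up ∧ right)) must hold from j=1 onward; find where it first fails.
  j=1: fails → no k works.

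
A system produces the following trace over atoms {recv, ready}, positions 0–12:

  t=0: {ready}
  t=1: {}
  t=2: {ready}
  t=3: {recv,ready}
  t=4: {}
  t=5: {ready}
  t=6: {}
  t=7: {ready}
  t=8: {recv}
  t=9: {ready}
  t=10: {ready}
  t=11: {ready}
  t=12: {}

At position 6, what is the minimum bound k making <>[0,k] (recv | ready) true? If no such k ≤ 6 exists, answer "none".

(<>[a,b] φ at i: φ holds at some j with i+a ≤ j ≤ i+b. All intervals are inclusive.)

1

Scan j = 6,7,… for (recv | ready):
  j=6: fails
  j=7: holds
First hit at j=7, so smallest k = 7-6 = 1.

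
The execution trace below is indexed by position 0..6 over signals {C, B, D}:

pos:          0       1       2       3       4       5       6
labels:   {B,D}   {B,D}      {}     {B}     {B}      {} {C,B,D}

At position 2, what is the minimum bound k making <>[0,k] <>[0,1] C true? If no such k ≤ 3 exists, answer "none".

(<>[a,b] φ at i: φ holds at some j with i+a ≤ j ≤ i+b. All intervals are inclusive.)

Scan j = 2,3,… for <>[0,1] C:
  j=2: fails
  j=3: fails
  j=4: fails
  j=5: holds
First hit at j=5, so smallest k = 5-2 = 3.

3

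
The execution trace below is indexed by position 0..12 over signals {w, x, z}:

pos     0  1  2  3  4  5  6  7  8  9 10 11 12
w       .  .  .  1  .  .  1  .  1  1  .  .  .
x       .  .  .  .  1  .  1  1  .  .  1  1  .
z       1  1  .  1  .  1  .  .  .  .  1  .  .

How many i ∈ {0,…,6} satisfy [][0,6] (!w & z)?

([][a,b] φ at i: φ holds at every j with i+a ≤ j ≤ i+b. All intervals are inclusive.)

0

Evaluate at each i in [0,6]:
  i=0: ✗ (fails at j=2)
  i=1: ✗ (fails at j=2)
  i=2: ✗ (fails at j=2)
  i=3: ✗ (fails at j=3)
  i=4: ✗ (fails at j=4)
  i=5: ✗ (fails at j=6)
  i=6: ✗ (fails at j=6)
Positions where it holds: {} → 0.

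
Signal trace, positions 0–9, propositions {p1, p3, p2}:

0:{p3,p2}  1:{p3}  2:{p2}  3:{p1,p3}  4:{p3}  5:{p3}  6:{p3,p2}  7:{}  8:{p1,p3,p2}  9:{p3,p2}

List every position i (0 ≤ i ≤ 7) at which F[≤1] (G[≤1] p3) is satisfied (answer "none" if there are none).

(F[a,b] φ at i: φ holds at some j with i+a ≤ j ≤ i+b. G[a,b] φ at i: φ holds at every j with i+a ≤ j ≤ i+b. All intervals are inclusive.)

0, 2, 3, 4, 5, 7

Evaluate at each i in [0,7]:
  i=0: ✓ (witness j=0)
  i=1: ✗ (none in [1,2])
  i=2: ✓ (witness j=3)
  i=3: ✓ (witness j=3)
  i=4: ✓ (witness j=4)
  i=5: ✓ (witness j=5)
  i=6: ✗ (none in [6,7])
  i=7: ✓ (witness j=8)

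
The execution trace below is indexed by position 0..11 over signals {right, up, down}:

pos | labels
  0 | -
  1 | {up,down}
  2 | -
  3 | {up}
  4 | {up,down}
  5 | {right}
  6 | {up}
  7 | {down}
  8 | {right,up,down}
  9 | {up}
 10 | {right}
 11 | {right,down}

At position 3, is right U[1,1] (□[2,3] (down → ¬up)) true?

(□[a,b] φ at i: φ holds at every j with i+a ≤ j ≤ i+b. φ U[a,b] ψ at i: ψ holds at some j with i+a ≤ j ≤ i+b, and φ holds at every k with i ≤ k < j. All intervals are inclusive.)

False

Need some j in [4,4] with □[2,3] (down → ¬up), and right at every k in [3,j-1].
  j=4: □[2,3] (down → ¬up) holds, but right fails at k=3 → not this j.
No j in the window works → until fails.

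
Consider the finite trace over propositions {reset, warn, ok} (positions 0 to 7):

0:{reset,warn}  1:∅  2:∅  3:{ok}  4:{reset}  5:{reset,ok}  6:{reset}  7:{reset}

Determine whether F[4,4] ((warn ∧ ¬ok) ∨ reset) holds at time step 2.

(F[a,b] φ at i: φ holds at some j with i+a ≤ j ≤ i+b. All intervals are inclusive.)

True

Check ((warn ∧ ¬ok) ∨ reset) at each j in [6,6]:
  j=6: true
Found at j=6 → formula holds.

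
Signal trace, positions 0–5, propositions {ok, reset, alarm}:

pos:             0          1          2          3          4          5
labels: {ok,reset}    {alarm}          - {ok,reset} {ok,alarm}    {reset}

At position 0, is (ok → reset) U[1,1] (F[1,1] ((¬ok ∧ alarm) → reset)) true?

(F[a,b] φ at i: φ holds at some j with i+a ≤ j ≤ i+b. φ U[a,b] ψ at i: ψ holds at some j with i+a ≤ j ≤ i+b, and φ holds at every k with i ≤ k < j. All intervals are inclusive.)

True

Need some j in [1,1] with F[1,1] ((¬ok ∧ alarm) → reset), and (ok → reset) at every k in [0,j-1].
  j=1: F[1,1] ((¬ok ∧ alarm) → reset) holds; (ok → reset) holds at every k in [0,0] → satisfied.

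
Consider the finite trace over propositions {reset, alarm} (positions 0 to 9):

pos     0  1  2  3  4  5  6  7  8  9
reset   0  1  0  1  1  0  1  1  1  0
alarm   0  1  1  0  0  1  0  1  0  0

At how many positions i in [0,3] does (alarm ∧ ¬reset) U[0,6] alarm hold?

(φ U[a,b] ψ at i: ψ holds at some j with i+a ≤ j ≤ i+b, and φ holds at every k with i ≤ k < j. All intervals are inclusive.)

Evaluate at each i in [0,3]:
  i=0: ✗ (lhs fails at k=0 before rhs at j=1)
  i=1: ✓ (rhs at j=1)
  i=2: ✓ (rhs at j=2)
  i=3: ✗ (lhs fails at k=3 before rhs at j=5)
Positions where it holds: {1, 2} → 2.

2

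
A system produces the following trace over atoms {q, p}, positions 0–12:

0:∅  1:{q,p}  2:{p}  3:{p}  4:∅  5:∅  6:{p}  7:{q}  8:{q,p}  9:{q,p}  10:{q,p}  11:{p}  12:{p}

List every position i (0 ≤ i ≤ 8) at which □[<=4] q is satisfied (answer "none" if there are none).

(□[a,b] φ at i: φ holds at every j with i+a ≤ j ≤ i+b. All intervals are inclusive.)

Evaluate at each i in [0,8]:
  i=0: ✗ (fails at j=0)
  i=1: ✗ (fails at j=2)
  i=2: ✗ (fails at j=2)
  i=3: ✗ (fails at j=3)
  i=4: ✗ (fails at j=4)
  i=5: ✗ (fails at j=5)
  i=6: ✗ (fails at j=6)
  i=7: ✗ (fails at j=11)
  i=8: ✗ (fails at j=11)

none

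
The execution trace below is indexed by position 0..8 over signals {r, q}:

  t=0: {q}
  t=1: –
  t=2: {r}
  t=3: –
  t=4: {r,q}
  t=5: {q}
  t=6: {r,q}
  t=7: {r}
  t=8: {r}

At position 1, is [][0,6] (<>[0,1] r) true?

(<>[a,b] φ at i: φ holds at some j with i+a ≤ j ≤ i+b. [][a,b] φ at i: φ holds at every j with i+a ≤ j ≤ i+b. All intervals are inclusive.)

Check <>[0,1] r at every j in [1,7]:
  j=1: holds (witness at 2)
  j=2: holds (witness at 2)
  j=3: holds (witness at 4)
  j=4: holds (witness at 4)
  j=5: holds (witness at 6)
  j=6: holds (witness at 6)
  j=7: holds (witness at 7)
All positions satisfy it → formula holds.

Holds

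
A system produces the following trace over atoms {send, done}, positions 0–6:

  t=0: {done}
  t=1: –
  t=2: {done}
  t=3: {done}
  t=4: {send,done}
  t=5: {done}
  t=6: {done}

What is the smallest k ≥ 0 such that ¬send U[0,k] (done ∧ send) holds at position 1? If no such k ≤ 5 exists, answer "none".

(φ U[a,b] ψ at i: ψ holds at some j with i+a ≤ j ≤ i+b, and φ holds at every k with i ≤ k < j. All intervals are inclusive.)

3

Need earliest j ≥ 1 with (done ∧ send), and ¬send at every k in [1,j-1].
  j=1: rhs fails.
  j=2: rhs fails.
  j=3: rhs fails.
  j=4: rhs holds; lhs holds on [1,3]. k = 3.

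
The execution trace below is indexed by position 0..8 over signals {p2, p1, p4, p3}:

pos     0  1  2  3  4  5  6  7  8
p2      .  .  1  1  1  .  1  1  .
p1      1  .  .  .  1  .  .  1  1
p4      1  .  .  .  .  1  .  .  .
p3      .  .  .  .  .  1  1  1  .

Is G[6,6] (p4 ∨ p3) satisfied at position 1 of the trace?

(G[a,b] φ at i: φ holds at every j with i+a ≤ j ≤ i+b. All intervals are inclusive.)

Holds

Check (p4 ∨ p3) at every j in [7,7]:
  j=7: true
All positions satisfy it → formula holds.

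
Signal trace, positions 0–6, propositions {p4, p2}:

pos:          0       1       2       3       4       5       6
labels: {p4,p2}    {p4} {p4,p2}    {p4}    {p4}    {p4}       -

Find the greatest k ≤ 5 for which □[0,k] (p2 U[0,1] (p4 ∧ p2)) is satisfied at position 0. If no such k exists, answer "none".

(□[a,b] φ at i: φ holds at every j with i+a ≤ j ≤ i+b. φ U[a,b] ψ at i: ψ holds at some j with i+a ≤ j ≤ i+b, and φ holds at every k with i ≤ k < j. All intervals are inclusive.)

0

(p2 U[0,1] (p4 ∧ p2)) must hold from j=0 onward; find where it first fails.
  j=0: holds
  j=1: fails
Holds on [0,0], so largest k = 0.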